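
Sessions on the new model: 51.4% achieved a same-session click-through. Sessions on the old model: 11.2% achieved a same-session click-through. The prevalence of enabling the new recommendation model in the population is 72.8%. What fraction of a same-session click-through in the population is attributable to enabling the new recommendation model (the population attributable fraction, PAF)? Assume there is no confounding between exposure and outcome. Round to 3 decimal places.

p₁ = 0.514, p₀ = 0.112.
Overall risk P(Y=1) = π·p₁ + (1−π)·p₀ = 0.728×0.514 + 0.272×0.112 = 0.40466.
Under exogeneity, PAF = [P(Y=1) − p₀] / P(Y=1).
PAF = (0.40466 − 0.112) / 0.40466 ≈ 0.7232

PAF ≈ 0.723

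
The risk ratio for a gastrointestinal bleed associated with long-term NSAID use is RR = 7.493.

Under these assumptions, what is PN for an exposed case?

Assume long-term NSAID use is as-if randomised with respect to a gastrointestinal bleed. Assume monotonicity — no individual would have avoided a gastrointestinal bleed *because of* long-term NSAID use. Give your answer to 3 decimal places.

PN ≈ 0.867

Under exogeneity and monotonicity, PN = (RR − 1) / RR = 1 − 1/RR.
PN = (7.493 − 1) / 7.493 = 6.493 / 7.493 ≈ 0.8665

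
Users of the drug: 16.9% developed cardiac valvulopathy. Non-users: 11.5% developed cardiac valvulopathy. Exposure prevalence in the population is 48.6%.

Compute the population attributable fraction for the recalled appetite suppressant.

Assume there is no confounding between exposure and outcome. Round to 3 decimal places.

PAF ≈ 0.186

p₁ = 0.169, p₀ = 0.115.
Overall risk P(Y=1) = π·p₁ + (1−π)·p₀ = 0.486×0.169 + 0.514×0.115 = 0.14124.
Under exogeneity, PAF = [P(Y=1) − p₀] / P(Y=1).
PAF = (0.14124 − 0.115) / 0.14124 ≈ 0.1858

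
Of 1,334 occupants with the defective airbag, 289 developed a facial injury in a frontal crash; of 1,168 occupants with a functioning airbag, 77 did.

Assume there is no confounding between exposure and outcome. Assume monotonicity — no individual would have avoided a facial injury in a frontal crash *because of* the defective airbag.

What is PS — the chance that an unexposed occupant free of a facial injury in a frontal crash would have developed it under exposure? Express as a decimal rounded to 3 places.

p₁ = P(outcome | exposed) = 289/1334 = 0.21664
p₀ = P(outcome | unexposed) = 77/1168 = 0.065925
Under exogeneity and monotonicity, PS = (p₁ − p₀) / (1 − p₀).
PS = (0.21664 − 0.065925) / (1 − 0.065925) = 0.15072 / 0.93408 ≈ 0.1614

PS ≈ 0.161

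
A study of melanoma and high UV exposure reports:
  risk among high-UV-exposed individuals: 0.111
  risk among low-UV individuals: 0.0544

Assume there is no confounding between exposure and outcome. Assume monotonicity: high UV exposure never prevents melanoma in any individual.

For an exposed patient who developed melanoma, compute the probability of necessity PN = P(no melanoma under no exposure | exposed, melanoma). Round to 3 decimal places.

Let p₁ = 0.111, p₀ = 0.0544.
Under exogeneity and monotonicity, PN = (p₁ − p₀) / p₁.
PN = (0.111 − 0.0544) / 0.111 = 0.0566 / 0.111 ≈ 0.5099

PN ≈ 0.510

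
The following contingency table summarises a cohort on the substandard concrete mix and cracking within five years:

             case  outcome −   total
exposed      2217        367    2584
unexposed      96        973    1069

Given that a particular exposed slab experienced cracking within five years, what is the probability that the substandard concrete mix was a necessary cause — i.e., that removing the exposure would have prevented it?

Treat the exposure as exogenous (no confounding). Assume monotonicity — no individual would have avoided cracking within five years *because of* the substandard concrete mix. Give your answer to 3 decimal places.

PN ≈ 0.895

p₁ = P(outcome | exposed) = 2217/2584 = 0.85797
p₀ = P(outcome | unexposed) = 96/1069 = 0.089804
Under exogeneity and monotonicity, PN = (p₁ − p₀)/p₁.
PN = (0.85797 − 0.089804) / 0.85797 ≈ 0.8953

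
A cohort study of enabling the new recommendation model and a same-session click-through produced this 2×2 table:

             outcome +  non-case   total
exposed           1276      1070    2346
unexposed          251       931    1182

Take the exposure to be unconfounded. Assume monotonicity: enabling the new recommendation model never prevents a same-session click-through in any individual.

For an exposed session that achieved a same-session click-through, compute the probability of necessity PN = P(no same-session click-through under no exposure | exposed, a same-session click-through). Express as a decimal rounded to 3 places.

p₁ = P(outcome | exposed) = 1276/2346 = 0.5439
p₀ = P(outcome | unexposed) = 251/1182 = 0.21235
Under exogeneity and monotonicity, PN = (p₁ − p₀) / p₁.
PN = (0.5439 − 0.21235) / 0.5439 = 0.33155 / 0.5439 ≈ 0.6096

PN ≈ 0.610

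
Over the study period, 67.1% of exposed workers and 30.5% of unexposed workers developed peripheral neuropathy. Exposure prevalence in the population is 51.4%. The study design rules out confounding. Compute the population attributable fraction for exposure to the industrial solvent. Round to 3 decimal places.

p₁ = 0.671, p₀ = 0.305.
Overall risk P(Y=1) = π·p₁ + (1−π)·p₀ = 0.514×0.671 + 0.486×0.305 = 0.49312.
Under exogeneity, PAF = [P(Y=1) − p₀] / P(Y=1).
PAF = (0.49312 − 0.305) / 0.49312 ≈ 0.3815

PAF ≈ 0.381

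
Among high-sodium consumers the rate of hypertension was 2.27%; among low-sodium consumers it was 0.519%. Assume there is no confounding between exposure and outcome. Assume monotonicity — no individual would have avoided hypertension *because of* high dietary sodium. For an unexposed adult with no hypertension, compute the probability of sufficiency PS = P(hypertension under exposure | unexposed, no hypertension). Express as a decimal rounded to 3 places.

p₁ = 0.0227, p₀ = 0.00519.
Under exogeneity and monotonicity, PS = (p₁ − p₀) / (1 − p₀).
PS = (0.0227 − 0.00519) / (1 − 0.00519) = 0.01751 / 0.99481 ≈ 0.0176

PS ≈ 0.018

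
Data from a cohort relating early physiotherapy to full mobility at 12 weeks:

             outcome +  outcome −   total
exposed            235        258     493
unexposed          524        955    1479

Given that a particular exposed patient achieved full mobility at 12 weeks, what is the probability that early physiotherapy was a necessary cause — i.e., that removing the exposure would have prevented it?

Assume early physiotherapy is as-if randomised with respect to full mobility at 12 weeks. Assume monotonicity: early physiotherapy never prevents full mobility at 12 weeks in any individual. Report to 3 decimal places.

PN ≈ 0.257

p₁ = P(outcome | exposed) = 235/493 = 0.47667
p₀ = P(outcome | unexposed) = 524/1479 = 0.35429
Under exogeneity and monotonicity, PN = (p₁ − p₀)/p₁.
PN = (0.47667 − 0.35429) / 0.47667 ≈ 0.2567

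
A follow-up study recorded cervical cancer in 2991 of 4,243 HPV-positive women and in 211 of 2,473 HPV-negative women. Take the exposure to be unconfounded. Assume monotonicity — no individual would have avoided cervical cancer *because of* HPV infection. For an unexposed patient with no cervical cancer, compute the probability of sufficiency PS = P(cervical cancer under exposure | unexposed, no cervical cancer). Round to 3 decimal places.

PS ≈ 0.677

p₁ = P(outcome | exposed) = 2991/4243 = 0.70493
p₀ = P(outcome | unexposed) = 211/2473 = 0.085321
Under exogeneity and monotonicity, PS = (p₁ − p₀) / (1 − p₀).
PS = (0.70493 − 0.085321) / (1 − 0.085321) = 0.6196 / 0.91468 ≈ 0.6774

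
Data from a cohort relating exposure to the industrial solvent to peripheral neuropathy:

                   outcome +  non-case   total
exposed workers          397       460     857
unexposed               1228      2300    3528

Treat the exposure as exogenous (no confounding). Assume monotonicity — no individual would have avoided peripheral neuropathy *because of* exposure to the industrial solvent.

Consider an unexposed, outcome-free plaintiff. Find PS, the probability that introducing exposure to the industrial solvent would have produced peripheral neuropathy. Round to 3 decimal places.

p₁ = P(outcome | exposed) = 397/857 = 0.46324
p₀ = P(outcome | unexposed) = 1228/3528 = 0.34807
Under exogeneity and monotonicity, PS = (p₁ − p₀) / (1 − p₀).
PS = (0.46324 − 0.34807) / (1 − 0.34807) = 0.11517 / 0.65193 ≈ 0.1767

PS ≈ 0.177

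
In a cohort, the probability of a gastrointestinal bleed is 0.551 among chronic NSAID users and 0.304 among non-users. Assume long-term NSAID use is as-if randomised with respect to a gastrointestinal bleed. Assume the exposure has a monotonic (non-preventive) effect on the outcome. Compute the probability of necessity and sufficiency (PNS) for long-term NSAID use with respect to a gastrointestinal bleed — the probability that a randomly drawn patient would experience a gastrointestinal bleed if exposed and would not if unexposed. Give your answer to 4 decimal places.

Let p₁ = 0.551, p₀ = 0.304.
Under exogeneity and monotonicity, PNS = p₁ − p₀.
PNS = 0.551 − 0.304 = 0.247

PNS ≈ 0.2470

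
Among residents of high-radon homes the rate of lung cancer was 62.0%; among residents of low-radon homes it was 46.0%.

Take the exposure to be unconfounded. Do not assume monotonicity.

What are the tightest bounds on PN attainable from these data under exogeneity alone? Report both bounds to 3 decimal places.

0.258 ≤ PN ≤ 0.871

p₁ = 0.62, p₀ = 0.46.
Under exogeneity alone the bounds on PN are max{0,(p₁−p₀)/p₁} ≤ PN ≤ min{1,(1−p₀)/p₁}.
  lower = (p₁ − p₀)/p₁ = 0.16 / 0.62 ≈ 0.2581
  upper = min{1, (1 − p₀)/p₁} = 0.54 / 0.62 ≈ 0.8710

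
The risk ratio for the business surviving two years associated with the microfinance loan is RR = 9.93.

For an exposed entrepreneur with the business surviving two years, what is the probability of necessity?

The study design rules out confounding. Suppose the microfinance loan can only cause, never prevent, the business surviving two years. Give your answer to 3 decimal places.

PN ≈ 0.899

Under exogeneity and monotonicity, PN = (RR − 1) / RR = 1 − 1/RR.
PN = (9.93 − 1) / 9.93 = 8.93 / 9.93 ≈ 0.8993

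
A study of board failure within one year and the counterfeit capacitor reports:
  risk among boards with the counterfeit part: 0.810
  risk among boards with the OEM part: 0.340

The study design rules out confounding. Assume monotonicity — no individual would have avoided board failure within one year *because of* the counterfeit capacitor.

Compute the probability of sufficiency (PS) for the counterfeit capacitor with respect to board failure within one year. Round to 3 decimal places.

Let p₁ = 0.81, p₀ = 0.34.
Under exogeneity and monotonicity, PS = (p₁ − p₀) / (1 − p₀).
PS = (0.81 − 0.34) / (1 − 0.34) = 0.47 / 0.66 ≈ 0.7121

PS ≈ 0.712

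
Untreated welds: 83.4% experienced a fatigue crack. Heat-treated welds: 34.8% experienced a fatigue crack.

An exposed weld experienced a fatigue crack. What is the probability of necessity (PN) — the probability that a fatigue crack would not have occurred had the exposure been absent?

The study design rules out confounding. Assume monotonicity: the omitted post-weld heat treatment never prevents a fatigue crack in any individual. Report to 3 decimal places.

PN ≈ 0.583

p₁ = 0.834, p₀ = 0.348.
Under exogeneity and monotonicity, PN = (p₁ − p₀) / p₁.
PN = (0.834 − 0.348) / 0.834 = 0.486 / 0.834 ≈ 0.5827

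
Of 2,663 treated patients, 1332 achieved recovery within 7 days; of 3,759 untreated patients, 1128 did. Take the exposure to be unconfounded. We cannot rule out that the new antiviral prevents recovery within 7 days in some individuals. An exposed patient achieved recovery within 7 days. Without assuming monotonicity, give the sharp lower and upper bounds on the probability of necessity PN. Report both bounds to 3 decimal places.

p₁ = P(outcome | exposed) = 1332/2663 = 0.50019
p₀ = P(outcome | unexposed) = 1128/3759 = 0.30008
Under exogeneity alone the bounds on PN are max{0,(p₁−p₀)/p₁} ≤ PN ≤ min{1,(1−p₀)/p₁}.
  lower = (p₁ − p₀)/p₁ = 0.20011 / 0.50019 ≈ 0.4001
  upper = min{1, (1 − p₀)/p₁} = 0.69992 / 0.50019 ≈ 1.3993 → capped at 1

0.400 ≤ PN ≤ 1.000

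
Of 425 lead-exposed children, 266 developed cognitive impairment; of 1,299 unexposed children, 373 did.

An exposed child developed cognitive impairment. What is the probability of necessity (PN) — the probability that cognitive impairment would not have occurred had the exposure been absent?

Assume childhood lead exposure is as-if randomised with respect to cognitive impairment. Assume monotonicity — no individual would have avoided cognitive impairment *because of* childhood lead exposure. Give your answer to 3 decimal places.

PN ≈ 0.541

p₁ = P(outcome | exposed) = 266/425 = 0.62588
p₀ = P(outcome | unexposed) = 373/1299 = 0.28714
Under exogeneity and monotonicity, PN = (p₁ − p₀) / p₁.
PN = (0.62588 − 0.28714) / 0.62588 = 0.33874 / 0.62588 ≈ 0.5412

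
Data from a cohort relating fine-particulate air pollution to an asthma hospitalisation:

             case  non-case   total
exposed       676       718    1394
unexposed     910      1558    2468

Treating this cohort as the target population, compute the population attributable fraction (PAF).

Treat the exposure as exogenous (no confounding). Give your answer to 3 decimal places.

PAF ≈ 0.102

p₁ = P(outcome | exposed) = 676/1394 = 0.48494
p₀ = P(outcome | unexposed) = 910/2468 = 0.36872
Exposure prevalence π = 1394/3862 = 0.36095; overall risk P(Y=1) = 0.41067.
Under exogeneity, PAF = [P(Y=1) − p₀]/P(Y=1).
PAF = (0.41067 − 0.36872) / 0.41067 ≈ 0.1021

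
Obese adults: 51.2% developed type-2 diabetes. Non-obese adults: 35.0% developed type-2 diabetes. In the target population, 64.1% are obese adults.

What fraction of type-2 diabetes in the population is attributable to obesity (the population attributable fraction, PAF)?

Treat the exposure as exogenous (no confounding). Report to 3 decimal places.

PAF ≈ 0.229

p₁ = 0.512, p₀ = 0.35.
Overall risk P(Y=1) = π·p₁ + (1−π)·p₀ = 0.641×0.512 + 0.359×0.35 = 0.45384.
Under exogeneity, PAF = [P(Y=1) − p₀] / P(Y=1).
PAF = (0.45384 − 0.35) / 0.45384 ≈ 0.2288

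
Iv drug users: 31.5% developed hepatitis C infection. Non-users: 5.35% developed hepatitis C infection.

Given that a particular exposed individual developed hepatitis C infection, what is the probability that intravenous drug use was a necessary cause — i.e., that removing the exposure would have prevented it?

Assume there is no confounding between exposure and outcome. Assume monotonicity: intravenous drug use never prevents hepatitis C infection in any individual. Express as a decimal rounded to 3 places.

PN ≈ 0.830

p₁ = 0.315, p₀ = 0.0535.
Under exogeneity and monotonicity, PN = (p₁ − p₀) / p₁.
PN = (0.315 − 0.0535) / 0.315 = 0.2615 / 0.315 ≈ 0.8302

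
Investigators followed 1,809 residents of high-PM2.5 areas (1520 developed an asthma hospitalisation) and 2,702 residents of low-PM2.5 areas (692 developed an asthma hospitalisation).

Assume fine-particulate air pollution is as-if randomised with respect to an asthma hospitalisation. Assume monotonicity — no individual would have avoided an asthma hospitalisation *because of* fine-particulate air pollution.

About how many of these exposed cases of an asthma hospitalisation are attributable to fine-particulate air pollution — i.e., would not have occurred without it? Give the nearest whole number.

p₁ = P(outcome | exposed) = 1520/1809 = 0.84024
p₀ = P(outcome | unexposed) = 692/2702 = 0.25611
PN = (p₁ − p₀)/p₁ = (0.84024 − 0.25611) / 0.84024 ≈ 0.69520.
Attributable cases ≈ PN × (exposed cases) = 0.69520 × 1520 ≈ 1056.70.

about 1057 cases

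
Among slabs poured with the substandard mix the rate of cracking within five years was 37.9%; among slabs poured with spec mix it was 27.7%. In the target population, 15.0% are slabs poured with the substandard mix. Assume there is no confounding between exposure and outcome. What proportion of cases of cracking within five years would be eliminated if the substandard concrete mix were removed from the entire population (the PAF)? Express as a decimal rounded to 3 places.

PAF ≈ 0.052

p₁ = 0.379, p₀ = 0.277.
Overall risk P(Y=1) = π·p₁ + (1−π)·p₀ = 0.15×0.379 + 0.85×0.277 = 0.2923.
Under exogeneity, PAF = [P(Y=1) − p₀] / P(Y=1).
PAF = (0.2923 − 0.277) / 0.2923 ≈ 0.0523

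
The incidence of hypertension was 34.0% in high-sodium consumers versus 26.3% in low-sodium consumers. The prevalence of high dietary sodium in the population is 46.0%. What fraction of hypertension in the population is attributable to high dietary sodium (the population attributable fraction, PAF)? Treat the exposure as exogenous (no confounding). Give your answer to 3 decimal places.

p₁ = 0.34, p₀ = 0.263.
Overall risk P(Y=1) = π·p₁ + (1−π)·p₀ = 0.46×0.34 + 0.54×0.263 = 0.29842.
Under exogeneity, PAF = [P(Y=1) − p₀] / P(Y=1).
PAF = (0.29842 − 0.263) / 0.29842 ≈ 0.1187

PAF ≈ 0.119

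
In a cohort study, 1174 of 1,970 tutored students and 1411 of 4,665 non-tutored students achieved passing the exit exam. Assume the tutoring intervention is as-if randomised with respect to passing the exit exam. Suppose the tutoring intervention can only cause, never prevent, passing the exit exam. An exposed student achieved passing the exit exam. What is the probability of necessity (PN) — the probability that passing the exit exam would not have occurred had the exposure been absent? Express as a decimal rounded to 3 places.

PN ≈ 0.492

p₁ = P(outcome | exposed) = 1174/1970 = 0.59594
p₀ = P(outcome | unexposed) = 1411/4665 = 0.30247
Under exogeneity and monotonicity, PN = (p₁ − p₀) / p₁.
PN = (0.59594 − 0.30247) / 0.59594 = 0.29347 / 0.59594 ≈ 0.4925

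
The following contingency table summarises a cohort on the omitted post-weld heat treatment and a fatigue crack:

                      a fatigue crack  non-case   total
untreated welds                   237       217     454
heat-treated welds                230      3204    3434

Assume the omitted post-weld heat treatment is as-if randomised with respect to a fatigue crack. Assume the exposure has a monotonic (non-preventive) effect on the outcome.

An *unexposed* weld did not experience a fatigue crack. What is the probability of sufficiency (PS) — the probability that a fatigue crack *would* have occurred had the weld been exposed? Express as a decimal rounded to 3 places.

PS ≈ 0.488

p₁ = P(outcome | exposed) = 237/454 = 0.52203
p₀ = P(outcome | unexposed) = 230/3434 = 0.066977
Under exogeneity and monotonicity, PS = (p₁ − p₀)/(1 − p₀).
PS = (0.52203 − 0.066977) / 0.93302 ≈ 0.4877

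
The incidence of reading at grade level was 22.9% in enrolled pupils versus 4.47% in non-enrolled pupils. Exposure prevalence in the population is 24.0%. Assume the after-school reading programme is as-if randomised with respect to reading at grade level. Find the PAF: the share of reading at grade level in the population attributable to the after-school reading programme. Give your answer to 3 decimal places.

PAF ≈ 0.497

p₁ = 0.229, p₀ = 0.0447.
Overall risk P(Y=1) = π·p₁ + (1−π)·p₀ = 0.24×0.229 + 0.76×0.0447 = 0.088932.
Under exogeneity, PAF = [P(Y=1) − p₀] / P(Y=1).
PAF = (0.088932 − 0.0447) / 0.088932 ≈ 0.4974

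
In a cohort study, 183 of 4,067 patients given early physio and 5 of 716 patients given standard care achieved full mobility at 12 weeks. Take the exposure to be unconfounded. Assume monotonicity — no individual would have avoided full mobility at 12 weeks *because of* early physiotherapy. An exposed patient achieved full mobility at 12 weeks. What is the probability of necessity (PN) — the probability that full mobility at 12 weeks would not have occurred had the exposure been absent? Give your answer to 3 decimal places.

p₁ = P(outcome | exposed) = 183/4067 = 0.044996
p₀ = P(outcome | unexposed) = 5/716 = 0.0069832
Under exogeneity and monotonicity, PN = (p₁ − p₀) / p₁.
PN = (0.044996 − 0.0069832) / 0.044996 = 0.038013 / 0.044996 ≈ 0.8448

PN ≈ 0.845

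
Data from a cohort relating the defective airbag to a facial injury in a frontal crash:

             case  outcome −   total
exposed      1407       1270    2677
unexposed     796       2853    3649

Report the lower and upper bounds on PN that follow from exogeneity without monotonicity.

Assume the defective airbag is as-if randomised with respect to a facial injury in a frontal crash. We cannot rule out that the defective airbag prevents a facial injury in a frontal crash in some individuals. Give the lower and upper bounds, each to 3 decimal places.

p₁ = P(outcome | exposed) = 1407/2677 = 0.52559
p₀ = P(outcome | unexposed) = 796/3649 = 0.21814
Under exogeneity alone the bounds on PN are max{0,(p₁−p₀)/p₁} ≤ PN ≤ min{1,(1−p₀)/p₁}.
  lower = (p₁ − p₀)/p₁ = 0.30745 / 0.52559 ≈ 0.5850
  upper = min{1, (1 − p₀)/p₁} = 0.78186 / 0.52559 ≈ 1.4876 → capped at 1

0.585 ≤ PN ≤ 1.000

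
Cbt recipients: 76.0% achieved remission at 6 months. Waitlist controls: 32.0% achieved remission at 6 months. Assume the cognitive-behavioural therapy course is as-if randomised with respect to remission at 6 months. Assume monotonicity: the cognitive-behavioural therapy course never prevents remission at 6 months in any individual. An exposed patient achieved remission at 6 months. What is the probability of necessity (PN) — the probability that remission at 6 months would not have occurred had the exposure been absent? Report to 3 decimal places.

p₁ = 0.76, p₀ = 0.32.
Under exogeneity and monotonicity, PN = (p₁ − p₀) / p₁.
PN = (0.76 − 0.32) / 0.76 = 0.44 / 0.76 ≈ 0.5789

PN ≈ 0.579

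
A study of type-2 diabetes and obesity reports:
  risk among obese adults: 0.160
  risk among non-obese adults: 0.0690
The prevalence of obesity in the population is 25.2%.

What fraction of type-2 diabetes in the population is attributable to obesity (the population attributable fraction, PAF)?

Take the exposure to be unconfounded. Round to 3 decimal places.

PAF ≈ 0.249

Let p₁ = 0.16, p₀ = 0.069.
Overall risk P(Y=1) = π·p₁ + (1−π)·p₀ = 0.252×0.16 + 0.748×0.069 = 0.091932.
Under exogeneity, PAF = [P(Y=1) − p₀] / P(Y=1).
PAF = (0.091932 − 0.069) / 0.091932 ≈ 0.2494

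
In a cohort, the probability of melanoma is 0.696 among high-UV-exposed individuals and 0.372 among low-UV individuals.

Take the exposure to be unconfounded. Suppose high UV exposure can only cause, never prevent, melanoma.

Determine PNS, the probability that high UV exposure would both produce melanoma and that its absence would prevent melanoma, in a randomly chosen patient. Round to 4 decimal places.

PNS ≈ 0.3240

Let p₁ = 0.696, p₀ = 0.372.
Under exogeneity and monotonicity, PNS = p₁ − p₀.
PNS = 0.696 − 0.372 = 0.324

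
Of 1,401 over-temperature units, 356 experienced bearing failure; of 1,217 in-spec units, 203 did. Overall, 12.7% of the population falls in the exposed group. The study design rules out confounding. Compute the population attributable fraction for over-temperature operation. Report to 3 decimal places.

p₁ = P(outcome | exposed) = 356/1401 = 0.2541
p₀ = P(outcome | unexposed) = 203/1217 = 0.1668
Overall risk P(Y=1) = π·p₁ + (1−π)·p₀ = 0.127×0.2541 + 0.873×0.1668 = 0.17789.
Under exogeneity, PAF = [P(Y=1) − p₀] / P(Y=1).
PAF = (0.17789 − 0.1668) / 0.17789 ≈ 0.0623

PAF ≈ 0.062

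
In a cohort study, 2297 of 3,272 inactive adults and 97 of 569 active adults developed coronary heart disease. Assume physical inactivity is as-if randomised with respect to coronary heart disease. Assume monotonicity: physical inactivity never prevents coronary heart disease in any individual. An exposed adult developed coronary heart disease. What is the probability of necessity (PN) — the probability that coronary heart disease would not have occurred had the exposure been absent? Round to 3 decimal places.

PN ≈ 0.757

p₁ = P(outcome | exposed) = 2297/3272 = 0.70202
p₀ = P(outcome | unexposed) = 97/569 = 0.17047
Under exogeneity and monotonicity, PN = (p₁ − p₀) / p₁.
PN = (0.70202 − 0.17047) / 0.70202 = 0.53154 / 0.70202 ≈ 0.7572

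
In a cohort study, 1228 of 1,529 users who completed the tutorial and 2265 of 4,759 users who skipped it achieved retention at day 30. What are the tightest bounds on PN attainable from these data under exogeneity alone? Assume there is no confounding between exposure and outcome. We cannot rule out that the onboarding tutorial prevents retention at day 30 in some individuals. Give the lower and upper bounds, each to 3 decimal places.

p₁ = P(outcome | exposed) = 1228/1529 = 0.80314
p₀ = P(outcome | unexposed) = 2265/4759 = 0.47594
Under exogeneity alone the bounds on PN are max{0,(p₁−p₀)/p₁} ≤ PN ≤ min{1,(1−p₀)/p₁}.
  lower = (p₁ − p₀)/p₁ = 0.3272 / 0.80314 ≈ 0.4074
  upper = min{1, (1 − p₀)/p₁} = 0.52406 / 0.80314 ≈ 0.6525

0.407 ≤ PN ≤ 0.653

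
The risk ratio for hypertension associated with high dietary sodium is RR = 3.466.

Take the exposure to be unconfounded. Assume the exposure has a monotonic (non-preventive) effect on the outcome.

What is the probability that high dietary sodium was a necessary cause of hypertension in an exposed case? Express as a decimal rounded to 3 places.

Under exogeneity and monotonicity, PN = (RR − 1) / RR = 1 − 1/RR.
PN = (3.466 − 1) / 3.466 = 2.466 / 3.466 ≈ 0.7115

PN ≈ 0.711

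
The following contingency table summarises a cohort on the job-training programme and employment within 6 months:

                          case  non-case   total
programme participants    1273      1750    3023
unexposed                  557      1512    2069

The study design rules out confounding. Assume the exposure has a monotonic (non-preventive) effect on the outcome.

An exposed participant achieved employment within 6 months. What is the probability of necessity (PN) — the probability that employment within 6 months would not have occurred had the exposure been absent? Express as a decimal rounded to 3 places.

p₁ = P(outcome | exposed) = 1273/3023 = 0.4211
p₀ = P(outcome | unexposed) = 557/2069 = 0.26921
Under exogeneity and monotonicity, PN = (p₁ − p₀)/p₁.
PN = (0.4211 − 0.26921) / 0.4211 ≈ 0.3607

PN ≈ 0.361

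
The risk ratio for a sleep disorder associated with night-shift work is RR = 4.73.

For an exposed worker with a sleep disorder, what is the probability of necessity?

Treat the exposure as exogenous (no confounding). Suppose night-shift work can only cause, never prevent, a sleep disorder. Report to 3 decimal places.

PN ≈ 0.789

Under exogeneity and monotonicity, PN = (RR − 1) / RR = 1 − 1/RR.
PN = (4.73 − 1) / 4.73 = 3.73 / 4.73 ≈ 0.7886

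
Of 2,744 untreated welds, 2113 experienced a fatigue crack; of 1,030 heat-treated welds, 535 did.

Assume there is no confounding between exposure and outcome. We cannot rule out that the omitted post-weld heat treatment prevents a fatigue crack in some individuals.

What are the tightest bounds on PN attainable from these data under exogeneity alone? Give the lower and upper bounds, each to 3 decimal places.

p₁ = P(outcome | exposed) = 2113/2744 = 0.77004
p₀ = P(outcome | unexposed) = 535/1030 = 0.51942
Under exogeneity alone the bounds on PN are max{0,(p₁−p₀)/p₁} ≤ PN ≤ min{1,(1−p₀)/p₁}.
  lower = (p₁ − p₀)/p₁ = 0.25063 / 0.77004 ≈ 0.3255
  upper = min{1, (1 − p₀)/p₁} = 0.48058 / 0.77004 ≈ 0.6241

0.325 ≤ PN ≤ 0.624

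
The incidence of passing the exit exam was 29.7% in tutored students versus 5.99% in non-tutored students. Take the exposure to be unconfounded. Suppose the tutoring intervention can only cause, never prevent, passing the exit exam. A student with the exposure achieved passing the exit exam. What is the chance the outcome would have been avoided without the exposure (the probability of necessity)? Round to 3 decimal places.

p₁ = 0.297, p₀ = 0.0599.
Under exogeneity and monotonicity, PN = (p₁ − p₀) / p₁.
PN = (0.297 − 0.0599) / 0.297 = 0.2371 / 0.297 ≈ 0.7983

PN ≈ 0.798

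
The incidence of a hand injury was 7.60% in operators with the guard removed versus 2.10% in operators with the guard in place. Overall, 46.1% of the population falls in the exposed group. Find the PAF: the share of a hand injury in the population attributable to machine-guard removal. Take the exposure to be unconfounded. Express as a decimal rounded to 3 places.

PAF ≈ 0.547

p₁ = 0.076, p₀ = 0.021.
Overall risk P(Y=1) = π·p₁ + (1−π)·p₀ = 0.461×0.076 + 0.539×0.021 = 0.046355.
Under exogeneity, PAF = [P(Y=1) − p₀] / P(Y=1).
PAF = (0.046355 − 0.021) / 0.046355 ≈ 0.5470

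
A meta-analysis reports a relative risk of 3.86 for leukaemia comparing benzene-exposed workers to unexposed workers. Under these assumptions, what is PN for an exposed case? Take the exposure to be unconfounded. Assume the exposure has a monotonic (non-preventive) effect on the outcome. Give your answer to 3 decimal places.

Under exogeneity and monotonicity, PN = (RR − 1) / RR = 1 − 1/RR.
PN = (3.86 − 1) / 3.86 = 2.86 / 3.86 ≈ 0.7409

PN ≈ 0.741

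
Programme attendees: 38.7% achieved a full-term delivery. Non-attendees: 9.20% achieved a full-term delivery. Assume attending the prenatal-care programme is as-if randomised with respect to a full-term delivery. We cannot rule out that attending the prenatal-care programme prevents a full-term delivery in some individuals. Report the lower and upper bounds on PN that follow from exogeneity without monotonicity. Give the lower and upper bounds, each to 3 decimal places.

p₁ = 0.387, p₀ = 0.092.
Under exogeneity alone the bounds on PN are max{0,(p₁−p₀)/p₁} ≤ PN ≤ min{1,(1−p₀)/p₁}.
  lower = (p₁ − p₀)/p₁ = 0.295 / 0.387 ≈ 0.7623
  upper = min{1, (1 − p₀)/p₁} = 0.908 / 0.387 ≈ 2.3463 → capped at 1

0.762 ≤ PN ≤ 1.000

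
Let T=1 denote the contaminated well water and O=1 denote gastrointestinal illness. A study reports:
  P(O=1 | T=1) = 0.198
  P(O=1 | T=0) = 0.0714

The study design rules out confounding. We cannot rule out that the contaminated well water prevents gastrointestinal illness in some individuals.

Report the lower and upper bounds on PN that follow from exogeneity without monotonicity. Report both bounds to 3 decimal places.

Let p₁ = 0.198, p₀ = 0.0714.
Under exogeneity alone the bounds on PN are max{0,(p₁−p₀)/p₁} ≤ PN ≤ min{1,(1−p₀)/p₁}.
  lower = (p₁ − p₀)/p₁ = 0.1266 / 0.198 ≈ 0.6394
  upper = min{1, (1 − p₀)/p₁} = 0.9286 / 0.198 ≈ 4.6899 → capped at 1

0.639 ≤ PN ≤ 1.000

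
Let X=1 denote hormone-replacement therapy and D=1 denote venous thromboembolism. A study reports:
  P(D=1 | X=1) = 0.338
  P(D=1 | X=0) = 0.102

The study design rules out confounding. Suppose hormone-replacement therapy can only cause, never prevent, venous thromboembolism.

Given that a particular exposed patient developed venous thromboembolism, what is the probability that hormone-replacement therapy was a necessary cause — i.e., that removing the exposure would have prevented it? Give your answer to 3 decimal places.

PN ≈ 0.698

Let p₁ = 0.338, p₀ = 0.102.
Under exogeneity and monotonicity, PN = (p₁ − p₀) / p₁.
PN = (0.338 − 0.102) / 0.338 = 0.236 / 0.338 ≈ 0.6982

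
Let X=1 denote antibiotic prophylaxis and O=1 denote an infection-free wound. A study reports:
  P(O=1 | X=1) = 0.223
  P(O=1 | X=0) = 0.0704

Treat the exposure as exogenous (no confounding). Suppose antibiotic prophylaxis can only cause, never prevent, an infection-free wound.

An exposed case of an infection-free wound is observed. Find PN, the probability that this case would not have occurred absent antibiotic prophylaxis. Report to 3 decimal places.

PN ≈ 0.684

Let p₁ = 0.223, p₀ = 0.0704.
Under exogeneity and monotonicity, PN = (p₁ − p₀) / p₁.
PN = (0.223 − 0.0704) / 0.223 = 0.1526 / 0.223 ≈ 0.6843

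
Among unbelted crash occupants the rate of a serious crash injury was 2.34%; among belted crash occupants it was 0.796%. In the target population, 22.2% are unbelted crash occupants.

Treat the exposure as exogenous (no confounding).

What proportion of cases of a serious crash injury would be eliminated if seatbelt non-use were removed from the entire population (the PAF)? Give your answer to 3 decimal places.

PAF ≈ 0.301

p₁ = 0.0234, p₀ = 0.00796.
Overall risk P(Y=1) = π·p₁ + (1−π)·p₀ = 0.222×0.0234 + 0.778×0.00796 = 0.011388.
Under exogeneity, PAF = [P(Y=1) − p₀] / P(Y=1).
PAF = (0.011388 − 0.00796) / 0.011388 ≈ 0.3010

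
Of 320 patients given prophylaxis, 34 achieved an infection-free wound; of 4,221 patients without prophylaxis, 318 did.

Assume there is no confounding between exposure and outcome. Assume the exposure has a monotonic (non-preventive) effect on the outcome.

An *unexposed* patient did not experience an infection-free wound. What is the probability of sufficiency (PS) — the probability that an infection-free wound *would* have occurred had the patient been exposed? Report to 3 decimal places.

p₁ = P(outcome | exposed) = 34/320 = 0.10625
p₀ = P(outcome | unexposed) = 318/4221 = 0.075338
Under exogeneity and monotonicity, PS = (p₁ − p₀) / (1 − p₀).
PS = (0.10625 − 0.075338) / (1 − 0.075338) = 0.030912 / 0.92466 ≈ 0.0334

PS ≈ 0.033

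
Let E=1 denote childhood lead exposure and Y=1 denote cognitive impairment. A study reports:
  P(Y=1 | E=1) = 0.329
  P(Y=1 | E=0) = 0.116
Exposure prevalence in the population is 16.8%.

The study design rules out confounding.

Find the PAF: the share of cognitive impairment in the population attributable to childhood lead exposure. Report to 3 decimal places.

Let p₁ = 0.329, p₀ = 0.116.
Overall risk P(Y=1) = π·p₁ + (1−π)·p₀ = 0.168×0.329 + 0.832×0.116 = 0.15178.
Under exogeneity, PAF = [P(Y=1) − p₀] / P(Y=1).
PAF = (0.15178 − 0.116) / 0.15178 ≈ 0.2358

PAF ≈ 0.236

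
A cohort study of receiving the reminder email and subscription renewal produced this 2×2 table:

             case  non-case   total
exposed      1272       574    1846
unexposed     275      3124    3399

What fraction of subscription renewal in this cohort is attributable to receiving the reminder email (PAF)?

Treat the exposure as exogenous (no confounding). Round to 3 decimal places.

p₁ = P(outcome | exposed) = 1272/1846 = 0.68906
p₀ = P(outcome | unexposed) = 275/3399 = 0.080906
Exposure prevalence π = 1846/5245 = 0.35195; overall risk P(Y=1) = 0.29495.
Under exogeneity, PAF = [P(Y=1) − p₀]/P(Y=1).
PAF = (0.29495 − 0.080906) / 0.29495 ≈ 0.7257

PAF ≈ 0.726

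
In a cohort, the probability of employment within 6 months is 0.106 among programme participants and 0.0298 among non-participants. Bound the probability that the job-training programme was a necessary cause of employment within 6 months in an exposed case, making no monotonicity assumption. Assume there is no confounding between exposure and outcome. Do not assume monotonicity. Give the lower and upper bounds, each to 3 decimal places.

0.719 ≤ PN ≤ 1.000

Let p₁ = 0.106, p₀ = 0.0298.
Under exogeneity alone the bounds on PN are max{0,(p₁−p₀)/p₁} ≤ PN ≤ min{1,(1−p₀)/p₁}.
  lower = (p₁ − p₀)/p₁ = 0.0762 / 0.106 ≈ 0.7189
  upper = min{1, (1 − p₀)/p₁} = 0.9702 / 0.106 ≈ 9.1528 → capped at 1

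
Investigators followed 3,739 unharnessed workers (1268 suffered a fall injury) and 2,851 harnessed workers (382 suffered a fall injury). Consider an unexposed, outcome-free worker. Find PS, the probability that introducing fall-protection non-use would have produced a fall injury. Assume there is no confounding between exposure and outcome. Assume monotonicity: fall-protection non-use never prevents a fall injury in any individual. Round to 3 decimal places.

PS ≈ 0.237

p₁ = P(outcome | exposed) = 1268/3739 = 0.33913
p₀ = P(outcome | unexposed) = 382/2851 = 0.13399
Under exogeneity and monotonicity, PS = (p₁ − p₀) / (1 − p₀).
PS = (0.33913 − 0.13399) / (1 − 0.13399) = 0.20514 / 0.86601 ≈ 0.2369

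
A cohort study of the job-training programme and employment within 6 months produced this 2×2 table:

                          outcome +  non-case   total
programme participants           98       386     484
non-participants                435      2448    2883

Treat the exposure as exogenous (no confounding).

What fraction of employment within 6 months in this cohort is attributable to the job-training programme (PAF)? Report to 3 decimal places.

p₁ = P(outcome | exposed) = 98/484 = 0.20248
p₀ = P(outcome | unexposed) = 435/2883 = 0.15088
Exposure prevalence π = 484/3367 = 0.14375; overall risk P(Y=1) = 0.1583.
Under exogeneity, PAF = [P(Y=1) − p₀]/P(Y=1).
PAF = (0.1583 − 0.15088) / 0.1583 ≈ 0.0469

PAF ≈ 0.047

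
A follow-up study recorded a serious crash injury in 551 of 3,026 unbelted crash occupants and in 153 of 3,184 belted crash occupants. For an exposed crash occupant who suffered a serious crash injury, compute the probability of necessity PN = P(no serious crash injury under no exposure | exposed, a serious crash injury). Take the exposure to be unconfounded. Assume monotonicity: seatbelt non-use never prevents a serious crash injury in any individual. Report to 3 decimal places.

p₁ = P(outcome | exposed) = 551/3026 = 0.18209
p₀ = P(outcome | unexposed) = 153/3184 = 0.048053
Under exogeneity and monotonicity, PN = (p₁ − p₀) / p₁.
PN = (0.18209 − 0.048053) / 0.18209 = 0.13404 / 0.18209 ≈ 0.7361

PN ≈ 0.736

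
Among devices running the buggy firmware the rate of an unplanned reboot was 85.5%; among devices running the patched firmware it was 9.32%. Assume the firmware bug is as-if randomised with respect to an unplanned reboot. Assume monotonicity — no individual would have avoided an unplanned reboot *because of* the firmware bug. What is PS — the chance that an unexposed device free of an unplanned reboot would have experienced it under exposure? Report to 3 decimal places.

p₁ = 0.855, p₀ = 0.0932.
Under exogeneity and monotonicity, PS = (p₁ − p₀) / (1 − p₀).
PS = (0.855 − 0.0932) / (1 − 0.0932) = 0.7618 / 0.9068 ≈ 0.8401

PS ≈ 0.840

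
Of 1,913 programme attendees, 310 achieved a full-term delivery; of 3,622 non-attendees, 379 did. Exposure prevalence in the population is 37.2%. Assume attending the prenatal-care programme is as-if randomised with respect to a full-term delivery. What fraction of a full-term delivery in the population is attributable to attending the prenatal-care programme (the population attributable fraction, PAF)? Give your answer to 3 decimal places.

p₁ = P(outcome | exposed) = 310/1913 = 0.16205
p₀ = P(outcome | unexposed) = 379/3622 = 0.10464
Overall risk P(Y=1) = π·p₁ + (1−π)·p₀ = 0.372×0.16205 + 0.628×0.10464 = 0.126.
Under exogeneity, PAF = [P(Y=1) − p₀] / P(Y=1).
PAF = (0.126 − 0.10464) / 0.126 ≈ 0.1695

PAF ≈ 0.170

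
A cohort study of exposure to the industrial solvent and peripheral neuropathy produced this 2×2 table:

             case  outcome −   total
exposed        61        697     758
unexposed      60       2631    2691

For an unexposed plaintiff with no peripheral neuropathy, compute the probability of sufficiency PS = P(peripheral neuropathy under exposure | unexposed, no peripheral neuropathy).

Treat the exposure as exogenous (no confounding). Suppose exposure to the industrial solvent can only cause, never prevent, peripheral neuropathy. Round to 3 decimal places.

PS ≈ 0.060

p₁ = P(outcome | exposed) = 61/758 = 0.080475
p₀ = P(outcome | unexposed) = 60/2691 = 0.022297
Under exogeneity and monotonicity, PS = (p₁ − p₀)/(1 − p₀).
PS = (0.080475 − 0.022297) / 0.9777 ≈ 0.0595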